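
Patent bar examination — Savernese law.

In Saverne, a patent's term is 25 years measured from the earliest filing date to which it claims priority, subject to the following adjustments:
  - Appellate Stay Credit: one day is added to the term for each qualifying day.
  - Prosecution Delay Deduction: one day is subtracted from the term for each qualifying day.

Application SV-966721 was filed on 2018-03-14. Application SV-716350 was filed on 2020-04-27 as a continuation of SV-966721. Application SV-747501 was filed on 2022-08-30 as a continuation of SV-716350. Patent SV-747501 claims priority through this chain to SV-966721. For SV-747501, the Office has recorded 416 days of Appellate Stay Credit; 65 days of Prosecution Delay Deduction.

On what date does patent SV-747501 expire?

February 28, 2044

Earliest priority filing: 14 March 2018.
Base term: 14 March 2018 + 25 years → 14 March 2043.
Appellate Stay Credit: +416 days → 3 May 2044.
Prosecution Delay Deduction: −65 days → 28 February 2044.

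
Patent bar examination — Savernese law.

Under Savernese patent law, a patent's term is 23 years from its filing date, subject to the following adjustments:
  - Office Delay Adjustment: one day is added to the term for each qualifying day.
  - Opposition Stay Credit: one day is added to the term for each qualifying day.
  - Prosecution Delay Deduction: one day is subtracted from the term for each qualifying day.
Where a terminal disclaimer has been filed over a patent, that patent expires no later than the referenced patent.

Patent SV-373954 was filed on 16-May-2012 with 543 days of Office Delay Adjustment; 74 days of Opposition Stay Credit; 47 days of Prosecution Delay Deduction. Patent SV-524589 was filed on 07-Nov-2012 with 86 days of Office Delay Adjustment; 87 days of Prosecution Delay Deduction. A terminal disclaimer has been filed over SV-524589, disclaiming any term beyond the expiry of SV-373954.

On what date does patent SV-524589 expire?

November 6, 2035

Natural term of SV-524589:
  Base: filing + 23 years → 7 November 2035.
  Office Delay Adjustment: +86 days → 1 February 2036.
  Prosecution Delay Deduction: −87 days → 6 November 2035.
Expiry of referenced patent SV-373954:
  Base: filing + 23 years → 16 May 2035.
  Office Delay Adjustment: +543 days → 9 November 2036.
  Opposition Stay Credit: +74 days → 22 January 2037.
  Prosecution Delay Deduction: −47 days → 6 December 2036.
Terminal disclaimer: SV-524589 expires on the earlier of 6 November 2035 and 6 December 2036.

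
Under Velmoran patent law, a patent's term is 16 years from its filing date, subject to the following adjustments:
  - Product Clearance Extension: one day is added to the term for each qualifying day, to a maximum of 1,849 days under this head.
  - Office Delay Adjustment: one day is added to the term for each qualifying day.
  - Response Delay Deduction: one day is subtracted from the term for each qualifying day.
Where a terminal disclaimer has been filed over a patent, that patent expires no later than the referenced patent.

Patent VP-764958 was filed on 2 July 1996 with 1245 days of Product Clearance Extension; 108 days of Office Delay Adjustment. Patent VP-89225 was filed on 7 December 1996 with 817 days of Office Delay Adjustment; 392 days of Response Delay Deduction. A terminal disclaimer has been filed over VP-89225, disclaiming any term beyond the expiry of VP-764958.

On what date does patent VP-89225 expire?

Natural term of VP-89225:
  Base: filing + 16 years → 7 December 2012.
  Office Delay Adjustment: +817 days → 4 March 2015.
  Response Delay Deduction: −392 days → 5 February 2014.
Expiry of referenced patent VP-764958:
  Base: filing + 16 years → 2 July 2012.
  Product Clearance Extension: 1245 days (within the 1849-day cap) → +1245 days → 29 November 2015.
  Office Delay Adjustment: +108 days → 16 March 2016.
Terminal disclaimer: VP-89225 expires on the earlier of 5 February 2014 and 16 March 2016.

February 5, 2014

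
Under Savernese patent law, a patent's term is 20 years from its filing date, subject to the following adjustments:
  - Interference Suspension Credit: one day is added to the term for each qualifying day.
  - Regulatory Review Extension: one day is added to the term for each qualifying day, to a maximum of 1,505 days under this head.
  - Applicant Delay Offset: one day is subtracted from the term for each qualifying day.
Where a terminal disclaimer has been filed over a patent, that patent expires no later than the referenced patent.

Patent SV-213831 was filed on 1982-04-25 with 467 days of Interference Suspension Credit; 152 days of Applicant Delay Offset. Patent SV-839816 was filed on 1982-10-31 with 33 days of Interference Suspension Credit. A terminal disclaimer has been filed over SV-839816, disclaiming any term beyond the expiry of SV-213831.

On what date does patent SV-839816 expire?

Natural term of SV-839816:
  Base: filing + 20 years → 31 October 2002.
  Interference Suspension Credit: +33 days → 3 December 2002.
Expiry of referenced patent SV-213831:
  Base: filing + 20 years → 25 April 2002.
  Interference Suspension Credit: +467 days → 5 August 2003.
  Applicant Delay Offset: −152 days → 6 March 2003.
Terminal disclaimer: SV-839816 expires on the earlier of 3 December 2002 and 6 March 2003.

December 3, 2002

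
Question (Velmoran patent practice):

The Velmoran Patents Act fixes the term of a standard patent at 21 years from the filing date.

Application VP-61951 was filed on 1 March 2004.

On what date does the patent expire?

March 1, 2025

Filing date + 21 years → 1 March 2025.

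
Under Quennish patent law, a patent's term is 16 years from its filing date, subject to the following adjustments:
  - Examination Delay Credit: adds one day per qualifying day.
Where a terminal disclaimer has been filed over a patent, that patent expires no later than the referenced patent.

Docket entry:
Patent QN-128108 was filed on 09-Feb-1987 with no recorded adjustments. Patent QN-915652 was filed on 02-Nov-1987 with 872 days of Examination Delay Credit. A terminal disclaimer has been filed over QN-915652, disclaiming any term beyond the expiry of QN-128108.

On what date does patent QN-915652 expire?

Natural term of QN-915652:
  Base: filing + 16 years → 2 November 2003.
  Examination Delay Credit: +872 days → 23 March 2006.
Expiry of referenced patent QN-128108:
  Base: filing + 16 years → 9 February 2003.
Terminal disclaimer: QN-915652 expires on the earlier of 23 March 2006 and 9 February 2003.

February 9, 2003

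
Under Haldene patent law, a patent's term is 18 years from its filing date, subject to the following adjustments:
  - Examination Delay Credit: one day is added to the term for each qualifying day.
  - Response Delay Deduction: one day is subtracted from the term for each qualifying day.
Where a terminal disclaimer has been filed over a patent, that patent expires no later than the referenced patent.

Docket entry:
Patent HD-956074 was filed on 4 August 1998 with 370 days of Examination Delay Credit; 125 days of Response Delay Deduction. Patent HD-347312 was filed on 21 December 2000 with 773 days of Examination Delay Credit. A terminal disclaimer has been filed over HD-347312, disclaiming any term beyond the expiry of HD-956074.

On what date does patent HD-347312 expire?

Natural term of HD-347312:
  Base: filing + 18 years → 21 December 2018.
  Examination Delay Credit: +773 days → 1 February 2021.
Expiry of referenced patent HD-956074:
  Base: filing + 18 years → 4 August 2016.
  Examination Delay Credit: +370 days → 9 August 2017.
  Response Delay Deduction: −125 days → 6 April 2017.
Terminal disclaimer: HD-347312 expires on the earlier of 1 February 2021 and 6 April 2017.

2017-04-06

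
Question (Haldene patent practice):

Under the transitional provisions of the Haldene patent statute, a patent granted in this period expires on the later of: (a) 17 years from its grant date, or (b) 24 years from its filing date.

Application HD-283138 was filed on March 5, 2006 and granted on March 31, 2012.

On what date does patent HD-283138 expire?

March 5, 2030

(a) grant + 17 years → 31 March 2029.
(b) filing + 24 years → 5 March 2030.
Later of the two: 5 March 2030.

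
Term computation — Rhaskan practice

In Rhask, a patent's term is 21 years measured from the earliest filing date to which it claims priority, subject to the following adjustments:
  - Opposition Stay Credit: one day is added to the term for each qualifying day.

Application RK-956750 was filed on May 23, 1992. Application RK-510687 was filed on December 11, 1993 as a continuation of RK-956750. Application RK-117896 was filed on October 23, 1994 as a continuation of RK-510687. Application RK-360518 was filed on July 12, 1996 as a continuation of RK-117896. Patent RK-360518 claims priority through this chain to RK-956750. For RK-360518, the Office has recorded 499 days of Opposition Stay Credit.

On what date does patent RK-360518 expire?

Earliest priority filing: 23 May 1992.
Base term: 23 May 1992 + 21 years → 23 May 2013.
Opposition Stay Credit: +499 days → 4 October 2014.

October 4, 2014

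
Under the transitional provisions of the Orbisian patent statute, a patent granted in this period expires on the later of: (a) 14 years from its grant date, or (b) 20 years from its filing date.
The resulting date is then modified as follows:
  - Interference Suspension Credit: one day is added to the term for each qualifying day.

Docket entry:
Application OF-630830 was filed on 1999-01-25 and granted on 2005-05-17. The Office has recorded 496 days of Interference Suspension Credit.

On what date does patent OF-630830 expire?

September 24, 2020

(a) grant + 14 years → 17 May 2019.
(b) filing + 20 years → 25 January 2019.
Later of the two: 17 May 2019.
Interference Suspension Credit: +496 days → 24 September 2020.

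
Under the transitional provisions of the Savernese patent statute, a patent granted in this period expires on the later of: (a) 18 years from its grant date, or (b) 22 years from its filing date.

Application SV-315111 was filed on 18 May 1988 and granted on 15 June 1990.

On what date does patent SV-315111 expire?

May 18, 2010

(a) grant + 18 years → 15 June 2008.
(b) filing + 22 years → 18 May 2010.
Later of the two: 18 May 2010.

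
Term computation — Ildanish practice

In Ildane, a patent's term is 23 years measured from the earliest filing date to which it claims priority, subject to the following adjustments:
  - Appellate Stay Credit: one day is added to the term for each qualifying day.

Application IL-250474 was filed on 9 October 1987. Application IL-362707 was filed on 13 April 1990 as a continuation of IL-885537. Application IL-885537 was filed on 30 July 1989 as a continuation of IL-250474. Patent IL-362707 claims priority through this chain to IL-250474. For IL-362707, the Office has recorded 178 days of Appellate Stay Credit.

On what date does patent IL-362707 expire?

Earliest priority filing: 9 October 1987.
Base term: 9 October 1987 + 23 years → 9 October 2010.
Appellate Stay Credit: +178 days → 5 April 2011.

April 5, 2011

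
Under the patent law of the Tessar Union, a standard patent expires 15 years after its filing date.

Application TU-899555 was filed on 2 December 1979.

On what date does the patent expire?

Filing date + 15 years → 2 December 1994.

1994-12-02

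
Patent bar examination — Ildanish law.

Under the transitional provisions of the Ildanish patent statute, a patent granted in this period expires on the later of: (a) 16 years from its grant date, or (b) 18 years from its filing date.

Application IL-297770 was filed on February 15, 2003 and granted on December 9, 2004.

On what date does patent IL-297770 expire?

February 15, 2021

(a) grant + 16 years → 9 December 2020.
(b) filing + 18 years → 15 February 2021.
Later of the two: 15 February 2021.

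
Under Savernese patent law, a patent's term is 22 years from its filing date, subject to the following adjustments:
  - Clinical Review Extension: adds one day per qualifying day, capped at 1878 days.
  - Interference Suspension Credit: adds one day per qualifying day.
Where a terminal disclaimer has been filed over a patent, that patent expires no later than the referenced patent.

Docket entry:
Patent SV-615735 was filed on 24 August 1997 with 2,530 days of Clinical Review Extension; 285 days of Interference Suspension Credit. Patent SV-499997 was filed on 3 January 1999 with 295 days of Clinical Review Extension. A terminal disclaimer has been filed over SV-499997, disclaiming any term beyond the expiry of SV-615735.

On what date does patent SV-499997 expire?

2021-10-25

Natural term of SV-499997:
  Base: filing + 22 years → 3 January 2021.
  Clinical Review Extension: 295 days (within the 1878-day cap) → +295 days → 25 October 2021.
Expiry of referenced patent SV-615735:
  Base: filing + 22 years → 24 August 2019.
  Clinical Review Extension: 2530 days claimed exceeds the 1878-day cap, so +1878 days → 14 October 2024.
  Interference Suspension Credit: +285 days → 26 July 2025.
Terminal disclaimer: SV-499997 expires on the earlier of 25 October 2021 and 26 July 2025.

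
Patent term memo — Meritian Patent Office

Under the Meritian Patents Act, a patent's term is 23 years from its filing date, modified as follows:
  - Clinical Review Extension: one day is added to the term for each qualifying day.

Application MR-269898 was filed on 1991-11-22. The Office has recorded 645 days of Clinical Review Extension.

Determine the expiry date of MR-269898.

Base term: filing date + 23 years → 22 November 2014.
Clinical Review Extension: +645 days → 28 August 2016.

August 28, 2016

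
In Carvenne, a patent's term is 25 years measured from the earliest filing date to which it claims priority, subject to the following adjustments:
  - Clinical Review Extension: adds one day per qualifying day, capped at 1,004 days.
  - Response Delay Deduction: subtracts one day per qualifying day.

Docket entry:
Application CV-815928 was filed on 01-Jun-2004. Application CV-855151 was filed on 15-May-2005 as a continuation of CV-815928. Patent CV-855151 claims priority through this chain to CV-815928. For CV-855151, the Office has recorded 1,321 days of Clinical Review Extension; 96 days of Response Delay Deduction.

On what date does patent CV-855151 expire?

2031-11-26

Earliest priority filing: 1 June 2004.
Base term: 1 June 2004 + 25 years → 1 June 2029.
Clinical Review Extension: 1321 days claimed exceeds the 1004-day cap, so +1004 days → 1 March 2032.
Response Delay Deduction: −96 days → 26 November 2031.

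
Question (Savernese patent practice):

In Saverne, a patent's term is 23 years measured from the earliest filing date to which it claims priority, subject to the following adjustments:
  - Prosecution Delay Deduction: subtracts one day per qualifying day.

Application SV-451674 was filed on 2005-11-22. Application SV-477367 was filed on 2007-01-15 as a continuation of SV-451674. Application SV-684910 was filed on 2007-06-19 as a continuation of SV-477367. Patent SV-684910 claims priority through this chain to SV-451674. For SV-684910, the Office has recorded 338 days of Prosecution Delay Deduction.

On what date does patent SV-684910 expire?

December 20, 2027

Earliest priority filing: 22 November 2005.
Base term: 22 November 2005 + 23 years → 22 November 2028.
Prosecution Delay Deduction: −338 days → 20 December 2027.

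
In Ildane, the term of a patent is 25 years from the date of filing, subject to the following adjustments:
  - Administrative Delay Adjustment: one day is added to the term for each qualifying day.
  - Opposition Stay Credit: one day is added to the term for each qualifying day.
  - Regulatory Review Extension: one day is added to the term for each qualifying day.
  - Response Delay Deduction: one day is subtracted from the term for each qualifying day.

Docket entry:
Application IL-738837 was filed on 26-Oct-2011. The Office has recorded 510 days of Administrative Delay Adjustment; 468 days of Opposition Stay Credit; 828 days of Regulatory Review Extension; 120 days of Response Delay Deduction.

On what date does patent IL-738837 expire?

2041-06-08

Base term: filing date + 25 years → 26 October 2036.
Administrative Delay Adjustment: +510 days → 20 March 2038.
Opposition Stay Credit: +468 days → 1 July 2039.
Regulatory Review Extension: +828 days → 6 October 2041.
Response Delay Deduction: −120 days → 8 June 2041.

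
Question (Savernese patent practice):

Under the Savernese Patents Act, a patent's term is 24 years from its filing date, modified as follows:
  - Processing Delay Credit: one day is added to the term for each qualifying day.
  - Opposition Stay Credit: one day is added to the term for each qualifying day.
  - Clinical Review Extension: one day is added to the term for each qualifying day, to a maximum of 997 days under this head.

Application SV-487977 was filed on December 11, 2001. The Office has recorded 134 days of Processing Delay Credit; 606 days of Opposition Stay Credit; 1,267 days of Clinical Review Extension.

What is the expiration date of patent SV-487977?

September 13, 2030

Base term: filing date + 24 years → 11 December 2025.
Processing Delay Credit: +134 days → 24 April 2026.
Opposition Stay Credit: +606 days → 21 December 2027.
Clinical Review Extension: 1267 days claimed exceeds the 997-day cap, so +997 days → 13 September 2030.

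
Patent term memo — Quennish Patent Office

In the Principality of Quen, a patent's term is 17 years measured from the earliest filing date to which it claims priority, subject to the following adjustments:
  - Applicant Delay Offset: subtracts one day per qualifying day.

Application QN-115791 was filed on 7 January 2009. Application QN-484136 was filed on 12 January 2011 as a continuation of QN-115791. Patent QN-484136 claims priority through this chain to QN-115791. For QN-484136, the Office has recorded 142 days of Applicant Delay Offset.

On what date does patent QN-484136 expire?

August 18, 2025

Earliest priority filing: 7 January 2009.
Base term: 7 January 2009 + 17 years → 7 January 2026.
Applicant Delay Offset: −142 days → 18 August 2025.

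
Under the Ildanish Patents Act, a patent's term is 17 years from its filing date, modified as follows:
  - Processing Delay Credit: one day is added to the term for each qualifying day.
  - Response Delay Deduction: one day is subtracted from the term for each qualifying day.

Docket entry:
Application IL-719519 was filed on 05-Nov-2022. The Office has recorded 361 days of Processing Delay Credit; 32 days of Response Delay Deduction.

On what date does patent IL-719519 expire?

Base term: filing date + 17 years → 5 November 2039.
Processing Delay Credit: +361 days → 31 October 2040.
Response Delay Deduction: −32 days → 29 September 2040.

September 29, 2040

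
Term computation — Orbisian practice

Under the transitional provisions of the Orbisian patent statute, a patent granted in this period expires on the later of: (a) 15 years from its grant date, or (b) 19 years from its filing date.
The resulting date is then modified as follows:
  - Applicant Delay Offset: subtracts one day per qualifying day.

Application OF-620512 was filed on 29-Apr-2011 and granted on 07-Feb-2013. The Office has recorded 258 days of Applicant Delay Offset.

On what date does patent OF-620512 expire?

(a) grant + 15 years → 7 February 2028.
(b) filing + 19 years → 29 April 2030.
Later of the two: 29 April 2030.
Applicant Delay Offset: −258 days → 14 August 2029.

August 14, 2029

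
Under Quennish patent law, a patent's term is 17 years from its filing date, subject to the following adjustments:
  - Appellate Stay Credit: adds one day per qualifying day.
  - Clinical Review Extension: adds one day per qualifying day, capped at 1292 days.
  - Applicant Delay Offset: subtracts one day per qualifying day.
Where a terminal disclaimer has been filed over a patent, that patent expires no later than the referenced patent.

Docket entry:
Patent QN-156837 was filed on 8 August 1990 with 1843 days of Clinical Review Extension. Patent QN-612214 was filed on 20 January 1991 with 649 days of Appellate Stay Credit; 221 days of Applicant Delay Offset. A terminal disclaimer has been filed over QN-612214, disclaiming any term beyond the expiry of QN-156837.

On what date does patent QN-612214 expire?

March 23, 2009

Natural term of QN-612214:
  Base: filing + 17 years → 20 January 2008.
  Appellate Stay Credit: +649 days → 30 October 2009.
  Applicant Delay Offset: −221 days → 23 March 2009.
Expiry of referenced patent QN-156837:
  Base: filing + 17 years → 8 August 2007.
  Clinical Review Extension: 1843 days claimed exceeds the 1292-day cap, so +1292 days → 20 February 2011.
Terminal disclaimer: QN-612214 expires on the earlier of 23 March 2009 and 20 February 2011.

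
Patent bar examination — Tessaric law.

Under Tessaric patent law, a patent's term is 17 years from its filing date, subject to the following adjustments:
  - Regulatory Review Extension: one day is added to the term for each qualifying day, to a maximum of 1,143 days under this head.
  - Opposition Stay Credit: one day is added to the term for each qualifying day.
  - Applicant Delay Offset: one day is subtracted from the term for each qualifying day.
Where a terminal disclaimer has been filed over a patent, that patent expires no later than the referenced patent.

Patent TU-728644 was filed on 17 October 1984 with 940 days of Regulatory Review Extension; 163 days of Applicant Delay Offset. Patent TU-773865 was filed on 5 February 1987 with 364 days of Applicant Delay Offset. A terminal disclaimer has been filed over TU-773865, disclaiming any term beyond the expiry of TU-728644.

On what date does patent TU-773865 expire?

2003-02-06

Natural term of TU-773865:
  Base: filing + 17 years → 5 February 2004.
  Applicant Delay Offset: −364 days → 6 February 2003.
Expiry of referenced patent TU-728644:
  Base: filing + 17 years → 17 October 2001.
  Regulatory Review Extension: 940 days (within the 1143-day cap) → +940 days → 14 May 2004.
  Applicant Delay Offset: −163 days → 3 December 2003.
Terminal disclaimer: TU-773865 expires on the earlier of 6 February 2003 and 3 December 2003.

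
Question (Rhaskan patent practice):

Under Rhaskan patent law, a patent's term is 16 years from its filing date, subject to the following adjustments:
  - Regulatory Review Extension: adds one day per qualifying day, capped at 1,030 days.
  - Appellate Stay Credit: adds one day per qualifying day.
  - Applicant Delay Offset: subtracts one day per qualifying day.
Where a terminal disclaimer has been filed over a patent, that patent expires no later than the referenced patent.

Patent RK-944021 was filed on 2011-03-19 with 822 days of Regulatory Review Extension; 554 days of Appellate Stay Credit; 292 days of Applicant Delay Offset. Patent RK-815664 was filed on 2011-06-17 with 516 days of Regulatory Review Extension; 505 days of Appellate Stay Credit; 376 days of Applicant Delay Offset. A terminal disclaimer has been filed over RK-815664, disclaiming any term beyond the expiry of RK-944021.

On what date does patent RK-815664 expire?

Natural term of RK-815664:
  Base: filing + 16 years → 17 June 2027.
  Regulatory Review Extension: 516 days (within the 1030-day cap) → +516 days → 14 November 2028.
  Appellate Stay Credit: +505 days → 3 April 2030.
  Applicant Delay Offset: −376 days → 23 March 2029.
Expiry of referenced patent RK-944021:
  Base: filing + 16 years → 19 March 2027.
  Regulatory Review Extension: 822 days (within the 1030-day cap) → +822 days → 18 June 2029.
  Appellate Stay Credit: +554 days → 24 December 2030.
  Applicant Delay Offset: −292 days → 7 March 2030.
Terminal disclaimer: RK-815664 expires on the earlier of 23 March 2029 and 7 March 2030.

March 23, 2029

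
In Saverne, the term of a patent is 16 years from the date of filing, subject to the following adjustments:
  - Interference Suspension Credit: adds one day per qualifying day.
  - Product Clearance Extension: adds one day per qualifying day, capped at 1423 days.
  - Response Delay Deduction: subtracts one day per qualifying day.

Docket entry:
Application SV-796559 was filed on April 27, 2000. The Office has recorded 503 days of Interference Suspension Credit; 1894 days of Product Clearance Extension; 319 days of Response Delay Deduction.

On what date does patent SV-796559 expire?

2020-09-20

Base term: filing date + 16 years → 27 April 2016.
Interference Suspension Credit: +503 days → 12 September 2017.
Product Clearance Extension: 1894 days claimed exceeds the 1423-day cap, so +1423 days → 5 August 2021.
Response Delay Deduction: −319 days → 20 September 2020.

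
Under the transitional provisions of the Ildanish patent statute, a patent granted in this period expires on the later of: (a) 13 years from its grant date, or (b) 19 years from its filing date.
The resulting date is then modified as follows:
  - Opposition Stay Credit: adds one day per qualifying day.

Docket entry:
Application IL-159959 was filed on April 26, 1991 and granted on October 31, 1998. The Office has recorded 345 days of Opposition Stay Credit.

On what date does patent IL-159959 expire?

(a) grant + 13 years → 31 October 2011.
(b) filing + 19 years → 26 April 2010.
Later of the two: 31 October 2011.
Opposition Stay Credit: +345 days → 10 October 2012.

October 10, 2012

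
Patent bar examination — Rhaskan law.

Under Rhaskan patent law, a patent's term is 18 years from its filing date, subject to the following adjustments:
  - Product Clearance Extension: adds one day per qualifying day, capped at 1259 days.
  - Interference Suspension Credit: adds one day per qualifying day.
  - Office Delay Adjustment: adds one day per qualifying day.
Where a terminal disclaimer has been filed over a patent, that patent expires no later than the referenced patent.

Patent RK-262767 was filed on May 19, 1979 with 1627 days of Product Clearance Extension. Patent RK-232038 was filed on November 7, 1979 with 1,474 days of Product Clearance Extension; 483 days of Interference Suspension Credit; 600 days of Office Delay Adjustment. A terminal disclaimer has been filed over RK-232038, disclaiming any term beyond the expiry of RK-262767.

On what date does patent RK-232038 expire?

Natural term of RK-232038:
  Base: filing + 18 years → 7 November 1997.
  Product Clearance Extension: 1474 days claimed exceeds the 1259-day cap, so +1259 days → 19 April 2001.
  Interference Suspension Credit: +483 days → 15 August 2002.
  Office Delay Adjustment: +600 days → 6 April 2004.
Expiry of referenced patent RK-262767:
  Base: filing + 18 years → 19 May 1997.
  Product Clearance Extension: 1627 days claimed exceeds the 1259-day cap, so +1259 days → 29 October 2000.
Terminal disclaimer: RK-232038 expires on the earlier of 6 April 2004 and 29 October 2000.

2000-10-29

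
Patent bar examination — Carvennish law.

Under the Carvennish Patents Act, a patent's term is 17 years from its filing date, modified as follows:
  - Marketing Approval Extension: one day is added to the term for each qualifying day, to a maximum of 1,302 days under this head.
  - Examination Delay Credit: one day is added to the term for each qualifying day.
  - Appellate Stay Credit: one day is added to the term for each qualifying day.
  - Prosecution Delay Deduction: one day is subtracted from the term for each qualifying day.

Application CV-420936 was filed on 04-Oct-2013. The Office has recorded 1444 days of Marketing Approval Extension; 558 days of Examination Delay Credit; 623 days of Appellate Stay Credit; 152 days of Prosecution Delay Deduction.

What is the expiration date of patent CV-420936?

Base term: filing date + 17 years → 4 October 2030.
Marketing Approval Extension: 1444 days claimed exceeds the 1302-day cap, so +1302 days → 28 April 2034.
Examination Delay Credit: +558 days → 7 November 2035.
Appellate Stay Credit: +623 days → 22 July 2037.
Prosecution Delay Deduction: −152 days → 20 February 2037.

February 20, 2037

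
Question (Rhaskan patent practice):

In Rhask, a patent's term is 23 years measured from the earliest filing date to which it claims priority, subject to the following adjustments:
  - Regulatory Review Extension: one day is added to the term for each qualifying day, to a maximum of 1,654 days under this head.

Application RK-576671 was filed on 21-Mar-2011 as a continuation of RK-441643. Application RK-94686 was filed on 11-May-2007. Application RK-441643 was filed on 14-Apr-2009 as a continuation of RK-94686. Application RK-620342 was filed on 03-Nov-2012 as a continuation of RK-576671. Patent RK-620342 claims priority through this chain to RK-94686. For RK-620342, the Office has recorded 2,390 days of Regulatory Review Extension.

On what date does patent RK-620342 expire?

2034-11-20

Earliest priority filing: 11 May 2007.
Base term: 11 May 2007 + 23 years → 11 May 2030.
Regulatory Review Extension: 2390 days claimed exceeds the 1654-day cap, so +1654 days → 20 November 2034.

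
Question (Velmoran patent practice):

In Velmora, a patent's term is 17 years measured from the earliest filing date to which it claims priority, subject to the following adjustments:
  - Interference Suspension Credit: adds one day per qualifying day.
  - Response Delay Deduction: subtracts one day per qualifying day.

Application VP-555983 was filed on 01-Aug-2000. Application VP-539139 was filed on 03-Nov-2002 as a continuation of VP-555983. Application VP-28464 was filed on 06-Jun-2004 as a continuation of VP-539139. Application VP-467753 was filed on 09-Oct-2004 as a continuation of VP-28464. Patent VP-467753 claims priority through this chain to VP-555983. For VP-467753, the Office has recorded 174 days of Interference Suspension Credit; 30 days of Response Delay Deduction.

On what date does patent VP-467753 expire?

2017-12-23

Earliest priority filing: 1 August 2000.
Base term: 1 August 2000 + 17 years → 1 August 2017.
Interference Suspension Credit: +174 days → 22 January 2018.
Response Delay Deduction: −30 days → 23 December 2017.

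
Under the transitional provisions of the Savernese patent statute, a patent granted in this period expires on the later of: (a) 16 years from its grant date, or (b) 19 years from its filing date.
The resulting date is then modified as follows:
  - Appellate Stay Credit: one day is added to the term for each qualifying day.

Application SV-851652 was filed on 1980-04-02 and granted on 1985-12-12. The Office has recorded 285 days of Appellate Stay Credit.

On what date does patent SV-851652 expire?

September 23, 2002

(a) grant + 16 years → 12 December 2001.
(b) filing + 19 years → 2 April 1999.
Later of the two: 12 December 2001.
Appellate Stay Credit: +285 days → 23 September 2002.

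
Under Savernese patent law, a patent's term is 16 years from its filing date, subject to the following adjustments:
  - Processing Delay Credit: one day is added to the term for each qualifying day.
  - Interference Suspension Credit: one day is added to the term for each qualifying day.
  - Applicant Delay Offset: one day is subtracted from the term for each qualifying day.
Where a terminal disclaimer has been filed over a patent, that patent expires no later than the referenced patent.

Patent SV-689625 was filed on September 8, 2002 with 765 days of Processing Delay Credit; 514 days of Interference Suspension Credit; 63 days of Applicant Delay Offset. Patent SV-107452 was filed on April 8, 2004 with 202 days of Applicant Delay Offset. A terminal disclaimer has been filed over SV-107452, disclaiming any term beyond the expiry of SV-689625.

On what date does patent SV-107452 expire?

Natural term of SV-107452:
  Base: filing + 16 years → 8 April 2020.
  Applicant Delay Offset: −202 days → 19 September 2019.
Expiry of referenced patent SV-689625:
  Base: filing + 16 years → 8 September 2018.
  Processing Delay Credit: +765 days → 12 October 2020.
  Interference Suspension Credit: +514 days → 10 March 2022.
  Applicant Delay Offset: −63 days → 6 January 2022.
Terminal disclaimer: SV-107452 expires on the earlier of 19 September 2019 and 6 January 2022.

2019-09-19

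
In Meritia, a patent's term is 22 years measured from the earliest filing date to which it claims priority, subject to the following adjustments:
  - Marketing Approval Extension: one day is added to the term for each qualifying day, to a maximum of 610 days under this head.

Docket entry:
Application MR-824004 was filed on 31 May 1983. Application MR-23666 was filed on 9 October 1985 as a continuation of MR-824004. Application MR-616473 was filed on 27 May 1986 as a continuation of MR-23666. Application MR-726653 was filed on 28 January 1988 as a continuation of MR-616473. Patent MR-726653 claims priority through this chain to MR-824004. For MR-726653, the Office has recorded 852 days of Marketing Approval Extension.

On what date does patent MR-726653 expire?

January 31, 2007

Earliest priority filing: 31 May 1983.
Base term: 31 May 1983 + 22 years → 31 May 2005.
Marketing Approval Extension: 852 days claimed exceeds the 610-day cap, so +610 days → 31 January 2007.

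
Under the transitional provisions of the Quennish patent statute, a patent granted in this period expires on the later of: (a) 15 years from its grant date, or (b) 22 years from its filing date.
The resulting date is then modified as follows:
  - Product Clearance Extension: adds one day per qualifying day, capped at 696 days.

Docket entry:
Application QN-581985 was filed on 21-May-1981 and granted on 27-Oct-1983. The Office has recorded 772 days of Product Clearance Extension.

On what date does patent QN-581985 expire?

(a) grant + 15 years → 27 October 1998.
(b) filing + 22 years → 21 May 2003.
Later of the two: 21 May 2003.
Product Clearance Extension: 772 days claimed exceeds the 696-day cap, so +696 days → 16 April 2005.

April 16, 2005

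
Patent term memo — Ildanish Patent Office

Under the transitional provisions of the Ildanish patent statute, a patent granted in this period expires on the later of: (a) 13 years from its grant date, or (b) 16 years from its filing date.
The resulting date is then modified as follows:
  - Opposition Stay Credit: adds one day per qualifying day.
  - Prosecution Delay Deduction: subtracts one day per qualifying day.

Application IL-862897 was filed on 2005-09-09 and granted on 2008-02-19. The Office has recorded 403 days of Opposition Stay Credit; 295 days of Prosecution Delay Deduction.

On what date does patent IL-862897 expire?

(a) grant + 13 years → 19 February 2021.
(b) filing + 16 years → 9 September 2021.
Later of the two: 9 September 2021.
Opposition Stay Credit: +403 days → 17 October 2022.
Prosecution Delay Deduction: −295 days → 26 December 2021.

2021-12-26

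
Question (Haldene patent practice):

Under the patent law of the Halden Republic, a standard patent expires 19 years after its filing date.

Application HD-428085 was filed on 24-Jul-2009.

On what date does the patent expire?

2028-07-24

Filing date + 19 years → 24 July 2028.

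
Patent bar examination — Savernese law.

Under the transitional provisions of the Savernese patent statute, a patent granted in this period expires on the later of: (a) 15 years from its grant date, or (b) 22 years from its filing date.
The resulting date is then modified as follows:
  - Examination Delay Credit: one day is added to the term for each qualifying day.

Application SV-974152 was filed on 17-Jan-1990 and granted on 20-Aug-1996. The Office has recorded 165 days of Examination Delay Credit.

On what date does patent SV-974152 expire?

June 30, 2012

(a) grant + 15 years → 20 August 2011.
(b) filing + 22 years → 17 January 2012.
Later of the two: 17 January 2012.
Examination Delay Credit: +165 days → 30 June 2012.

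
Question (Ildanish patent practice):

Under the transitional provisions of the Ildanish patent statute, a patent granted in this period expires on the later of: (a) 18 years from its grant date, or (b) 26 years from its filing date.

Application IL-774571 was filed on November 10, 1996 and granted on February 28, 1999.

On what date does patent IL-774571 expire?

November 10, 2022

(a) grant + 18 years → 28 February 2017.
(b) filing + 26 years → 10 November 2022.
Later of the two: 10 November 2022.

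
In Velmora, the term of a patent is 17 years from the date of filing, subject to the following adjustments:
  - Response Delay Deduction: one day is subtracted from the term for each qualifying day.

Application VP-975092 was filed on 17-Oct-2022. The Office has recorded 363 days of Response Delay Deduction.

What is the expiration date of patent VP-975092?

Base term: filing date + 17 years → 17 October 2039.
Response Delay Deduction: −363 days → 19 October 2038.

October 19, 2038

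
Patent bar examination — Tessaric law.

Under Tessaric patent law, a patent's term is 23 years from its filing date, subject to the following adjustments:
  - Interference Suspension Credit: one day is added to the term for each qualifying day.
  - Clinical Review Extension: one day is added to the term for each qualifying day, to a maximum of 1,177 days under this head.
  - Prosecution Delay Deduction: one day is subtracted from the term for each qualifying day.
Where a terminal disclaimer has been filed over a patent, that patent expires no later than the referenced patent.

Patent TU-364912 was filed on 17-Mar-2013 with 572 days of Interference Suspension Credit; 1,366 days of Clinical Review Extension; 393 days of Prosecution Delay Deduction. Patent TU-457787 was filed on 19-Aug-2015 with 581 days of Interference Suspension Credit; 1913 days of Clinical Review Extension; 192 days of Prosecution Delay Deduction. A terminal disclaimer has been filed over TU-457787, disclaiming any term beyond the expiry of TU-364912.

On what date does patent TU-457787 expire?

2039-12-03

Natural term of TU-457787:
  Base: filing + 23 years → 19 August 2038.
  Interference Suspension Credit: +581 days → 22 March 2040.
  Clinical Review Extension: 1913 days claimed exceeds the 1177-day cap, so +1177 days → 12 June 2043.
  Prosecution Delay Deduction: −192 days → 2 December 2042.
Expiry of referenced patent TU-364912:
  Base: filing + 23 years → 17 March 2036.
  Interference Suspension Credit: +572 days → 10 October 2037.
  Clinical Review Extension: 1366 days claimed exceeds the 1177-day cap, so +1177 days → 30 December 2040.
  Prosecution Delay Deduction: −393 days → 3 December 2039.
Terminal disclaimer: TU-457787 expires on the earlier of 2 December 2042 and 3 December 2039.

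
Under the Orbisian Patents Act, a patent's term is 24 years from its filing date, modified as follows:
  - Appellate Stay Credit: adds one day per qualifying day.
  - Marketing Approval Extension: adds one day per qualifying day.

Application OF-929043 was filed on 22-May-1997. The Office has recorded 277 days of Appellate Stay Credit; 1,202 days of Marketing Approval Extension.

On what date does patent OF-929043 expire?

Base term: filing date + 24 years → 22 May 2021.
Appellate Stay Credit: +277 days → 23 February 2022.
Marketing Approval Extension: +1202 days → 9 June 2025.

June 9, 2025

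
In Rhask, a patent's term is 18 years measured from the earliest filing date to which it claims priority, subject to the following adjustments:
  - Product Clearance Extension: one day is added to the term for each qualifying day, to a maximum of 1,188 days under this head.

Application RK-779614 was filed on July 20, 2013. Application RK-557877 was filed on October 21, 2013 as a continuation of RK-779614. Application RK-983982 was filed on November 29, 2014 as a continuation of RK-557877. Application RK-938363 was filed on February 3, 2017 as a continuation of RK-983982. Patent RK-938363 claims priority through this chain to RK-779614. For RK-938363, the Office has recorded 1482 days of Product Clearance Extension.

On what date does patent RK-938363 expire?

October 20, 2034

Earliest priority filing: 20 July 2013.
Base term: 20 July 2013 + 18 years → 20 July 2031.
Product Clearance Extension: 1482 days claimed exceeds the 1188-day cap, so +1188 days → 20 October 2034.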